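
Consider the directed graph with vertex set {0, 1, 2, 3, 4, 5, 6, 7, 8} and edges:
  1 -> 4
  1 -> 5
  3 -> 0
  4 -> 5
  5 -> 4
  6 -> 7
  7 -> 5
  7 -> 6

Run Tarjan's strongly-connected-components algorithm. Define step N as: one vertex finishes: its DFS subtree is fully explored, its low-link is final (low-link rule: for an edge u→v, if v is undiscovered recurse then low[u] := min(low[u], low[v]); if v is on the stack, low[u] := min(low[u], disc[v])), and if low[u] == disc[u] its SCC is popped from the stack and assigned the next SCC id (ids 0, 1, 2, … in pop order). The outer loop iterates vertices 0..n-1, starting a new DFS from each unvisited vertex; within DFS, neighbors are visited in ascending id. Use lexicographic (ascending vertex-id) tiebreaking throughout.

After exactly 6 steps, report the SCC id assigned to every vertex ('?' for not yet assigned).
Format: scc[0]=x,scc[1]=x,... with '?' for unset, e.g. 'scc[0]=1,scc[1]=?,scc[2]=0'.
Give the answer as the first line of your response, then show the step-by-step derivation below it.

scc[0]=0,scc[1]=2,scc[2]=3,scc[3]=4,scc[4]=1,scc[5]=1,scc[6]=?,scc[7]=?,scc[8]=?

step 1: low=(low[0]=0,low[1]=?,low[2]=?,low[3]=?,low[4]=?,low[5]=?,low[6]=?,low[7]=?,low[8]=?); scc=(scc[0]=0,scc[1]=?,scc[2]=?,scc[3]=?,scc[4]=?,scc[5]=?,scc[6]=?,scc[7]=?,scc[8]=?)
step 2: low=(low[0]=0,low[1]=1,low[2]=?,low[3]=?,low[4]=2,low[5]=2,low[6]=?,low[7]=?,low[8]=?); scc=(scc[0]=0,scc[1]=?,scc[2]=?,scc[3]=?,scc[4]=?,scc[5]=?,scc[6]=?,scc[7]=?,scc[8]=?)
step 3: low=(low[0]=0,low[1]=1,low[2]=?,low[3]=?,low[4]=2,low[5]=2,low[6]=?,low[7]=?,low[8]=?); scc=(scc[0]=0,scc[1]=?,scc[2]=?,scc[3]=?,scc[4]=1,scc[5]=1,scc[6]=?,scc[7]=?,scc[8]=?)
step 4: low=(low[0]=0,low[1]=1,low[2]=?,low[3]=?,low[4]=2,low[5]=2,low[6]=?,low[7]=?,low[8]=?); scc=(scc[0]=0,scc[1]=2,scc[2]=?,scc[3]=?,scc[4]=1,scc[5]=1,scc[6]=?,scc[7]=?,scc[8]=?)
step 5: low=(low[0]=0,low[1]=1,low[2]=4,low[3]=?,low[4]=2,low[5]=2,low[6]=?,low[7]=?,low[8]=?); scc=(scc[0]=0,scc[1]=2,scc[2]=3,scc[3]=?,scc[4]=1,scc[5]=1,scc[6]=?,scc[7]=?,scc[8]=?)
step 6: low=(low[0]=0,low[1]=1,low[2]=4,low[3]=5,low[4]=2,low[5]=2,low[6]=?,low[7]=?,low[8]=?); scc=(scc[0]=0,scc[1]=2,scc[2]=3,scc[3]=4,scc[4]=1,scc[5]=1,scc[6]=?,scc[7]=?,scc[8]=?)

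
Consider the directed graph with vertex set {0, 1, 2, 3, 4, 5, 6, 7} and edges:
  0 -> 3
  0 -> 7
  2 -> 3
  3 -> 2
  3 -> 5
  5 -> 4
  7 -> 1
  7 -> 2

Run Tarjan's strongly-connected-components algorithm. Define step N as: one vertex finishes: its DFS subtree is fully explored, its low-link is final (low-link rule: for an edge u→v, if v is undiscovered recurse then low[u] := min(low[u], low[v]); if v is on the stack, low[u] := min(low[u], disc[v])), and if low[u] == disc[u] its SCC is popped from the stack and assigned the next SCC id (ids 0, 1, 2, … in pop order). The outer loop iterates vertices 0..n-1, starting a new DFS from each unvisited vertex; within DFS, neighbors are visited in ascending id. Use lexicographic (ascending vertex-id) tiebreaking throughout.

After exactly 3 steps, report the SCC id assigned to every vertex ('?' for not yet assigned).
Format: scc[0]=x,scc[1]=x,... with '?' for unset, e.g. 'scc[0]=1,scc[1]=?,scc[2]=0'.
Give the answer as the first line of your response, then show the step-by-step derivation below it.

scc[0]=?,scc[1]=?,scc[2]=?,scc[3]=?,scc[4]=0,scc[5]=1,scc[6]=?,scc[7]=?

step 1: low=(low[0]=0,low[1]=?,low[2]=1,low[3]=1,low[4]=?,low[5]=?,low[6]=?,low[7]=?); scc=(scc[0]=?,scc[1]=?,scc[2]=?,scc[3]=?,scc[4]=?,scc[5]=?,scc[6]=?,scc[7]=?)
step 2: low=(low[0]=0,low[1]=?,low[2]=1,low[3]=1,low[4]=4,low[5]=3,low[6]=?,low[7]=?); scc=(scc[0]=?,scc[1]=?,scc[2]=?,scc[3]=?,scc[4]=0,scc[5]=?,scc[6]=?,scc[7]=?)
step 3: low=(low[0]=0,low[1]=?,low[2]=1,low[3]=1,low[4]=4,low[5]=3,low[6]=?,low[7]=?); scc=(scc[0]=?,scc[1]=?,scc[2]=?,scc[3]=?,scc[4]=0,scc[5]=1,scc[6]=?,scc[7]=?)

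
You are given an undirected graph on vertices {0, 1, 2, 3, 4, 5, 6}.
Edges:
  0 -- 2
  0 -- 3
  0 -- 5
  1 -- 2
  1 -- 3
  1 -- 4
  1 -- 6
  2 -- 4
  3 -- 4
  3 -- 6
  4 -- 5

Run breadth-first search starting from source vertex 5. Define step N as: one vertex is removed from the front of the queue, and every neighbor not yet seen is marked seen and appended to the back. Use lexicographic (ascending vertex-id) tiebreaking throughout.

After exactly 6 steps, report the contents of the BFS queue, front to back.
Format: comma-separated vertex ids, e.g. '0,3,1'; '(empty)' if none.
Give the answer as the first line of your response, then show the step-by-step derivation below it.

6

step 1: dequeue 5; queue=[0,4]; order=5
step 2: dequeue 0; queue=[4,2,3]; order=5,0
step 3: dequeue 4; queue=[2,3,1]; order=5,0,4
step 4: dequeue 2; queue=[3,1]; order=5,0,4,2
step 5: dequeue 3; queue=[1,6]; order=5,0,4,2,3
step 6: dequeue 1; queue=[6]; order=5,0,4,2,3,1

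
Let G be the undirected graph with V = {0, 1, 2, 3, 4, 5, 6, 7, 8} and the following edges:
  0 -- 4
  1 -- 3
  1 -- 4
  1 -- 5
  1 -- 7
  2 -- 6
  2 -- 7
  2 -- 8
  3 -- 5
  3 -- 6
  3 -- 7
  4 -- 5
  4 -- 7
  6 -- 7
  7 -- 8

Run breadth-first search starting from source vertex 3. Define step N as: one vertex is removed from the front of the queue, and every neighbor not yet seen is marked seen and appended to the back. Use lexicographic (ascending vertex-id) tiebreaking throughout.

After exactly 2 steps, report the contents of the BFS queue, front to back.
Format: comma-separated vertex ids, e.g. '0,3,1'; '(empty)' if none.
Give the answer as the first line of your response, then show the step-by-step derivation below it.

5,6,7,4

step 1: dequeue 3; queue=[1,5,6,7]; order=3
step 2: dequeue 1; queue=[5,6,7,4]; order=3,1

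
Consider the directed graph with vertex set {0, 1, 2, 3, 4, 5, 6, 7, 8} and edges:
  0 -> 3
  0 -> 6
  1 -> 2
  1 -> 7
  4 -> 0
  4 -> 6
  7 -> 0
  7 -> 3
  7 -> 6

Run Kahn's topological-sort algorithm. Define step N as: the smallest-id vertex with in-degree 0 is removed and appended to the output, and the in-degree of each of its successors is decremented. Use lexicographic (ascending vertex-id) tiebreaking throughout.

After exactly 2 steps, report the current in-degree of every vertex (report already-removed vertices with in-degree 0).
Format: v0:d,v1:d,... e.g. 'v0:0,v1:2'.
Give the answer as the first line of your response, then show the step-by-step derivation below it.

v0:2,v1:0,v2:0,v3:2,v4:0,v5:0,v6:3,v7:0,v8:0

step 1: output 1; order=[1]; indeg=(2,0,0,2,0,0,3,0,0)
step 2: output 2; order=[1,2]; indeg=(2,0,0,2,0,0,3,0,0)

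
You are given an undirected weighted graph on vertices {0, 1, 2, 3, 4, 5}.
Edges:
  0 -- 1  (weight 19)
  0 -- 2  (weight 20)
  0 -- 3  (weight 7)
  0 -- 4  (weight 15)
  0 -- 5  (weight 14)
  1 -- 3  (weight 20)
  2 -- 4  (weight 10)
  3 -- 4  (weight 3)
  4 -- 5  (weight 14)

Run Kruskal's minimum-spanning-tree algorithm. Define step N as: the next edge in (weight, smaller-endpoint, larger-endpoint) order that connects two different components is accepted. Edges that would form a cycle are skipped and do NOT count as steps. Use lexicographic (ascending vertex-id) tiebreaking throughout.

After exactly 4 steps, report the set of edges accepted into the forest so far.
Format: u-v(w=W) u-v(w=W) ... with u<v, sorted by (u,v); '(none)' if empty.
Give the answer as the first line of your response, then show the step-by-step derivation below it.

0-3(w=7) 0-5(w=14) 2-4(w=10) 3-4(w=3)

step 1: add edge 3-4 (w=3); MST = {3-4(w=3)}
step 2: add edge 0-3 (w=7); MST = {0-3(w=7) 3-4(w=3)}
step 3: add edge 2-4 (w=10); MST = {0-3(w=7) 2-4(w=10) 3-4(w=3)}
step 4: add edge 0-5 (w=14); MST = {0-3(w=7) 0-5(w=14) 2-4(w=10) 3-4(w=3)}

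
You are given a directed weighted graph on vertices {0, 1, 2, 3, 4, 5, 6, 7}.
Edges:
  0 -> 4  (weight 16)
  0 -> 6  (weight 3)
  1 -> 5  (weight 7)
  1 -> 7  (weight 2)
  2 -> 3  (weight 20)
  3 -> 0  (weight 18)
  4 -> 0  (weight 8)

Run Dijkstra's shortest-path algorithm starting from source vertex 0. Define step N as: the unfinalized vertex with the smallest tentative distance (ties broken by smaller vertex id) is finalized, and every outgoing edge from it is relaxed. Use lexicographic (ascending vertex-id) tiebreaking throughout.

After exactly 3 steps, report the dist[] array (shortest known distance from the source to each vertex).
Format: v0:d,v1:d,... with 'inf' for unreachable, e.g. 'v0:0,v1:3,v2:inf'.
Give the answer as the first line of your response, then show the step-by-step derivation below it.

v0:0,v1:inf,v2:inf,v3:inf,v4:16,v5:inf,v6:3,v7:inf

step 1: dist = v0:0,v1:inf,v2:inf,v3:inf,v4:16,v5:inf,v6:3,v7:inf
step 2: dist = v0:0,v1:inf,v2:inf,v3:inf,v4:16,v5:inf,v6:3,v7:inf
step 3: dist = v0:0,v1:inf,v2:inf,v3:inf,v4:16,v5:inf,v6:3,v7:inf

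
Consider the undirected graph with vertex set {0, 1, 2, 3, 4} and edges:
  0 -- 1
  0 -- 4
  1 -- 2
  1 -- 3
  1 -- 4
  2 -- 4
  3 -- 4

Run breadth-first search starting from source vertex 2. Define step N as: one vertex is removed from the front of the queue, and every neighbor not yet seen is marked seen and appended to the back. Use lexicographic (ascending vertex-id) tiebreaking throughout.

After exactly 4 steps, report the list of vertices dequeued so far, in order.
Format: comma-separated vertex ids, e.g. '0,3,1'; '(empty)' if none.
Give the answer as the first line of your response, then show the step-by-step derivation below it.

2,1,4,0

step 1: dequeue 2; queue=[1,4]; order=2
step 2: dequeue 1; queue=[4,0,3]; order=2,1
step 3: dequeue 4; queue=[0,3]; order=2,1,4
step 4: dequeue 0; queue=[3]; order=2,1,4,0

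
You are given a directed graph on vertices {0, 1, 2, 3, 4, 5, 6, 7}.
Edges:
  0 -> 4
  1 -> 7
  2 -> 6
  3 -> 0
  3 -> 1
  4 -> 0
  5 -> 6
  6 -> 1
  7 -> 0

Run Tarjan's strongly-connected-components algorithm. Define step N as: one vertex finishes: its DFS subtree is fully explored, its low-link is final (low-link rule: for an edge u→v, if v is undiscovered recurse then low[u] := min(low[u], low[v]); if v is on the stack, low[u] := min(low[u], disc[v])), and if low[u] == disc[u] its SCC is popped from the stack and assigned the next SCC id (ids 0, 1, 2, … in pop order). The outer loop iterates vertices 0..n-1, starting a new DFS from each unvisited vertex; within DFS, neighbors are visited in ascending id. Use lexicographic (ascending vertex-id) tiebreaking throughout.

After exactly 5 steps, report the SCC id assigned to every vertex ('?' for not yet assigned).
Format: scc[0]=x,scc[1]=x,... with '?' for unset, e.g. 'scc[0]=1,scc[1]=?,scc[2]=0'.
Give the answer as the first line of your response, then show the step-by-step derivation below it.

scc[0]=0,scc[1]=2,scc[2]=?,scc[3]=?,scc[4]=0,scc[5]=?,scc[6]=3,scc[7]=1

step 1: low=(low[0]=0,low[1]=?,low[2]=?,low[3]=?,low[4]=0,low[5]=?,low[6]=?,low[7]=?); scc=(scc[0]=?,scc[1]=?,scc[2]=?,scc[3]=?,scc[4]=?,scc[5]=?,scc[6]=?,scc[7]=?)
step 2: low=(low[0]=0,low[1]=?,low[2]=?,low[3]=?,low[4]=0,low[5]=?,low[6]=?,low[7]=?); scc=(scc[0]=0,scc[1]=?,scc[2]=?,scc[3]=?,scc[4]=0,scc[5]=?,scc[6]=?,scc[7]=?)
step 3: low=(low[0]=0,low[1]=2,low[2]=?,low[3]=?,low[4]=0,low[5]=?,low[6]=?,low[7]=3); scc=(scc[0]=0,scc[1]=?,scc[2]=?,scc[3]=?,scc[4]=0,scc[5]=?,scc[6]=?,scc[7]=1)
step 4: low=(low[0]=0,low[1]=2,low[2]=?,low[3]=?,low[4]=0,low[5]=?,low[6]=?,low[7]=3); scc=(scc[0]=0,scc[1]=2,scc[2]=?,scc[3]=?,scc[4]=0,scc[5]=?,scc[6]=?,scc[7]=1)
step 5: low=(low[0]=0,low[1]=2,low[2]=4,low[3]=?,low[4]=0,low[5]=?,low[6]=5,low[7]=3); scc=(scc[0]=0,scc[1]=2,scc[2]=?,scc[3]=?,scc[4]=0,scc[5]=?,scc[6]=3,scc[7]=1)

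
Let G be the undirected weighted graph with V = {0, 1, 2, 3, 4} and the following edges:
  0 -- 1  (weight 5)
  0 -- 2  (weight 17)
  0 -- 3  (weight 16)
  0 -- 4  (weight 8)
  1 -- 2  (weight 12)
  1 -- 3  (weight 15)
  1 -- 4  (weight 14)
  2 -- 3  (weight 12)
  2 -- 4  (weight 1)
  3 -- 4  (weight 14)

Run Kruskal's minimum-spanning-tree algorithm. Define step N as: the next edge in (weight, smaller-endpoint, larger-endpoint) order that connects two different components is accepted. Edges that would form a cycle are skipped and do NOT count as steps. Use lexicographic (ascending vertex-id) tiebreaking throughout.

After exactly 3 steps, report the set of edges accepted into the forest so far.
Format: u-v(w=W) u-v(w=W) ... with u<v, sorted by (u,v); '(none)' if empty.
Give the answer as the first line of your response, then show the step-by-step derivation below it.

0-1(w=5) 0-4(w=8) 2-4(w=1)

step 1: add edge 2-4 (w=1); MST = {2-4(w=1)}
step 2: add edge 0-1 (w=5); MST = {0-1(w=5) 2-4(w=1)}
step 3: add edge 0-4 (w=8); MST = {0-1(w=5) 0-4(w=8) 2-4(w=1)}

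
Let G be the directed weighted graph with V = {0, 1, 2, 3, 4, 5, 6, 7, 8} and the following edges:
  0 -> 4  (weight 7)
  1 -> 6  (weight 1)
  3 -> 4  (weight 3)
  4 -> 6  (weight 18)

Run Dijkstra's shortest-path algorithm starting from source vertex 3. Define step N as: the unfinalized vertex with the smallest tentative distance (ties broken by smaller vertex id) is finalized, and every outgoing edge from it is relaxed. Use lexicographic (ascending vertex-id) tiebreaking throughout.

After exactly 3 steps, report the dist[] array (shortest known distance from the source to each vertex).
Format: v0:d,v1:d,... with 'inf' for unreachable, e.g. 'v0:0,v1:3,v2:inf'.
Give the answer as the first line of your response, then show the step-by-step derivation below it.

v0:inf,v1:inf,v2:inf,v3:0,v4:3,v5:inf,v6:21,v7:inf,v8:inf

step 1: dist = v0:inf,v1:inf,v2:inf,v3:0,v4:3,v5:inf,v6:inf,v7:inf,v8:inf
step 2: dist = v0:inf,v1:inf,v2:inf,v3:0,v4:3,v5:inf,v6:21,v7:inf,v8:inf
step 3: dist = v0:inf,v1:inf,v2:inf,v3:0,v4:3,v5:inf,v6:21,v7:inf,v8:inf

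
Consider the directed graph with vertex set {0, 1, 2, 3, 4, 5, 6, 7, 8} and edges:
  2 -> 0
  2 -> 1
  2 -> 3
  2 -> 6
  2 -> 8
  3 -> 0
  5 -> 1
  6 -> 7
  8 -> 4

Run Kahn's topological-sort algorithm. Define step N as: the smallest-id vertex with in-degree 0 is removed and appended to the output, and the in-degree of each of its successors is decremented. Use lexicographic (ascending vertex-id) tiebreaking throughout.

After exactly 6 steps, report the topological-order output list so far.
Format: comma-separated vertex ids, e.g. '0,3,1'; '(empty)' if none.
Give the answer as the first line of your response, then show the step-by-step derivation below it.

2,3,0,5,1,6

step 1: output 2; order=[2]; indeg=(1,1,0,0,1,0,0,1,0)
step 2: output 3; order=[2,3]; indeg=(0,1,0,0,1,0,0,1,0)
step 3: output 0; order=[2,3,0]; indeg=(0,1,0,0,1,0,0,1,0)
step 4: output 5; order=[2,3,0,5]; indeg=(0,0,0,0,1,0,0,1,0)
step 5: output 1; order=[2,3,0,5,1]; indeg=(0,0,0,0,1,0,0,1,0)
step 6: output 6; order=[2,3,0,5,1,6]; indeg=(0,0,0,0,1,0,0,0,0)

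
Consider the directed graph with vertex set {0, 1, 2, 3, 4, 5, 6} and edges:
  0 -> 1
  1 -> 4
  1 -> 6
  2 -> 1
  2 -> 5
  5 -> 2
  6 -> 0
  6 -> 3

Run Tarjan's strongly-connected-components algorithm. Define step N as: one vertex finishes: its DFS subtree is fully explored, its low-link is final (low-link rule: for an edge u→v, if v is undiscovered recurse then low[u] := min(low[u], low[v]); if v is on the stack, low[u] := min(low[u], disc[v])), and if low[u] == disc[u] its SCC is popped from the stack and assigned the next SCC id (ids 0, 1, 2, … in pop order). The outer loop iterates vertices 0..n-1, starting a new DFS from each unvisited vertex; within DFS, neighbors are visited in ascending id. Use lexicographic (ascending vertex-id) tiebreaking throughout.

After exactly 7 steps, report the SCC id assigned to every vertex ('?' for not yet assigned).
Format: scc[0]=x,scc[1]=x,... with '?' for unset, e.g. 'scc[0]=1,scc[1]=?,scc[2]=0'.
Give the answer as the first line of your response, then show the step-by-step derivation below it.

scc[0]=2,scc[1]=2,scc[2]=3,scc[3]=1,scc[4]=0,scc[5]=3,scc[6]=2

step 1: low=(low[0]=0,low[1]=1,low[2]=?,low[3]=?,low[4]=2,low[5]=?,low[6]=?); scc=(scc[0]=?,scc[1]=?,scc[2]=?,scc[3]=?,scc[4]=0,scc[5]=?,scc[6]=?)
step 2: low=(low[0]=0,low[1]=1,low[2]=?,low[3]=4,low[4]=2,low[5]=?,low[6]=0); scc=(scc[0]=?,scc[1]=?,scc[2]=?,scc[3]=1,scc[4]=0,scc[5]=?,scc[6]=?)
step 3: low=(low[0]=0,low[1]=1,low[2]=?,low[3]=4,low[4]=2,low[5]=?,low[6]=0); scc=(scc[0]=?,scc[1]=?,scc[2]=?,scc[3]=1,scc[4]=0,scc[5]=?,scc[6]=?)
step 4: low=(low[0]=0,low[1]=0,low[2]=?,low[3]=4,low[4]=2,low[5]=?,low[6]=0); scc=(scc[0]=?,scc[1]=?,scc[2]=?,scc[3]=1,scc[4]=0,scc[5]=?,scc[6]=?)
step 5: low=(low[0]=0,low[1]=0,low[2]=?,low[3]=4,low[4]=2,low[5]=?,low[6]=0); scc=(scc[0]=2,scc[1]=2,scc[2]=?,scc[3]=1,scc[4]=0,scc[5]=?,scc[6]=2)
step 6: low=(low[0]=0,low[1]=0,low[2]=5,low[3]=4,low[4]=2,low[5]=5,low[6]=0); scc=(scc[0]=2,scc[1]=2,scc[2]=?,scc[3]=1,scc[4]=0,scc[5]=?,scc[6]=2)
step 7: low=(low[0]=0,low[1]=0,low[2]=5,low[3]=4,low[4]=2,low[5]=5,low[6]=0); scc=(scc[0]=2,scc[1]=2,scc[2]=3,scc[3]=1,scc[4]=0,scc[5]=3,scc[6]=2)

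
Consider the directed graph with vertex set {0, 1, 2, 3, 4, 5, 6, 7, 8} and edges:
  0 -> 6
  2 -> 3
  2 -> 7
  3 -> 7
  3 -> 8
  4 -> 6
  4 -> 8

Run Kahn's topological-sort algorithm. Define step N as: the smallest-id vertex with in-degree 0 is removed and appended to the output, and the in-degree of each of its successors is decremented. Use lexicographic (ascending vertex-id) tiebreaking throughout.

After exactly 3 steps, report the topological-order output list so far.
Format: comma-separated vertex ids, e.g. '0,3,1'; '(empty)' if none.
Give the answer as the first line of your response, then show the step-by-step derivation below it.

0,1,2

step 1: output 0; order=[0]; indeg=(0,0,0,1,0,0,1,2,2)
step 2: output 1; order=[0,1]; indeg=(0,0,0,1,0,0,1,2,2)
step 3: output 2; order=[0,1,2]; indeg=(0,0,0,0,0,0,1,1,2)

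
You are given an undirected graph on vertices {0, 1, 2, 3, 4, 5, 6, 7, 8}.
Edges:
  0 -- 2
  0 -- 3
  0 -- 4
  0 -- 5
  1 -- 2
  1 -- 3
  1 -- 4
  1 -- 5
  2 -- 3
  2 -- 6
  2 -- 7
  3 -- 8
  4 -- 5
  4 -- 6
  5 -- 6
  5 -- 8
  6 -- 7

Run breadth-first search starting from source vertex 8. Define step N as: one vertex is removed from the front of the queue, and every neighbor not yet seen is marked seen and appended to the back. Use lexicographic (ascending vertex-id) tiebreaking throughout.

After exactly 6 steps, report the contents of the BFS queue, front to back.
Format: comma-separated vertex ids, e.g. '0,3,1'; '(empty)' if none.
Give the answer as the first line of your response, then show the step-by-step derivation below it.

4,6,7

step 1: dequeue 8; queue=[3,5]; order=8
step 2: dequeue 3; queue=[5,0,1,2]; order=8,3
step 3: dequeue 5; queue=[0,1,2,4,6]; order=8,3,5
step 4: dequeue 0; queue=[1,2,4,6]; order=8,3,5,0
step 5: dequeue 1; queue=[2,4,6]; order=8,3,5,0,1
step 6: dequeue 2; queue=[4,6,7]; order=8,3,5,0,1,2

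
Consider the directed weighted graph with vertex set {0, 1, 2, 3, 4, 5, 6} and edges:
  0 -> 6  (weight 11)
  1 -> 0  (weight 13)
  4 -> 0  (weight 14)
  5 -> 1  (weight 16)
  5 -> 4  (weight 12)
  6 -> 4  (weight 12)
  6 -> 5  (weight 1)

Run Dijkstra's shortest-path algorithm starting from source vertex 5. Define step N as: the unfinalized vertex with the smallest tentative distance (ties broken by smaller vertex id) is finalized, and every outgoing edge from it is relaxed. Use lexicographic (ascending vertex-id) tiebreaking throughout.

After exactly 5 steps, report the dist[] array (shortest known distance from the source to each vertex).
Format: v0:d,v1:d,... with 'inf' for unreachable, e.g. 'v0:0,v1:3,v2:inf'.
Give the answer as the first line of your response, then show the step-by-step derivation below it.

v0:26,v1:16,v2:inf,v3:inf,v4:12,v5:0,v6:37

step 1: dist = v0:inf,v1:16,v2:inf,v3:inf,v4:12,v5:0,v6:inf
step 2: dist = v0:26,v1:16,v2:inf,v3:inf,v4:12,v5:0,v6:inf
step 3: dist = v0:26,v1:16,v2:inf,v3:inf,v4:12,v5:0,v6:inf
step 4: dist = v0:26,v1:16,v2:inf,v3:inf,v4:12,v5:0,v6:37
step 5: dist = v0:26,v1:16,v2:inf,v3:inf,v4:12,v5:0,v6:37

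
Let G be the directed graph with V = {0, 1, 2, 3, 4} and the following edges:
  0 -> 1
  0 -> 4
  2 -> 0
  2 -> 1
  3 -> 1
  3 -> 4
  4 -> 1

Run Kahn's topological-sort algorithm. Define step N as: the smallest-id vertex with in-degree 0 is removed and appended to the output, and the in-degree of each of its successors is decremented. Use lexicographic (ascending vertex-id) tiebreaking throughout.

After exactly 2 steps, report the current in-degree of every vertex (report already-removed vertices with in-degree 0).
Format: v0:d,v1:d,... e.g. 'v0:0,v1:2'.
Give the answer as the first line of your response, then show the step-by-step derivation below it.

v0:0,v1:2,v2:0,v3:0,v4:1

step 1: output 2; order=[2]; indeg=(0,3,0,0,2)
step 2: output 0; order=[2,0]; indeg=(0,2,0,0,1)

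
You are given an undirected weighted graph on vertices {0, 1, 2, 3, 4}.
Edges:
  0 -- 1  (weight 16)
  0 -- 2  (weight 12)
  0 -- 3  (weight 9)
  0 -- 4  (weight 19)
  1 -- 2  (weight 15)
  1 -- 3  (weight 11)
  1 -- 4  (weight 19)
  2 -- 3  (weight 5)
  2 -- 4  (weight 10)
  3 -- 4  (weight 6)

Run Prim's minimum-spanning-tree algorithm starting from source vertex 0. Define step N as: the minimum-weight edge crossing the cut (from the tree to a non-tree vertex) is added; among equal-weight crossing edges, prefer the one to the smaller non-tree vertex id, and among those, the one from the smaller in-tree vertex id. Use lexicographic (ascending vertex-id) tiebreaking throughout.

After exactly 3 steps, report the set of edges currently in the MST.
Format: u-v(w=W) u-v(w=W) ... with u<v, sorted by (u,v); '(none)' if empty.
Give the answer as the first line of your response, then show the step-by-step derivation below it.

0-3(w=9) 2-3(w=5) 3-4(w=6)

step 1: add edge 0-3 (w=9); MST = {0-3(w=9)}
step 2: add edge 2-3 (w=5); MST = {0-3(w=9) 2-3(w=5)}
step 3: add edge 3-4 (w=6); MST = {0-3(w=9) 2-3(w=5) 3-4(w=6)}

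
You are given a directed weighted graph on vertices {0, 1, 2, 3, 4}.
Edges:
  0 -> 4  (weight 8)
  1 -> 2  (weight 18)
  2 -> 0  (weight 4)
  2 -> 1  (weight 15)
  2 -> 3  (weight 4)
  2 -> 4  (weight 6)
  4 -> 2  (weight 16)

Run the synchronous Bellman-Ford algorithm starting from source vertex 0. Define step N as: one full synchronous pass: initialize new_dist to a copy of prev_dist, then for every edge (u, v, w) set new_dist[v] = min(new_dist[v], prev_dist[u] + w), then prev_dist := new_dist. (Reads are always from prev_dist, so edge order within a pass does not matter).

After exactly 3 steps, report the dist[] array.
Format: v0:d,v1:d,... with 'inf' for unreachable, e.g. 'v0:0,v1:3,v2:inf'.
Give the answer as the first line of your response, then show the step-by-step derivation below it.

v0:0,v1:39,v2:24,v3:28,v4:8

step 1: dist = v0:0,v1:inf,v2:inf,v3:inf,v4:8
step 2: dist = v0:0,v1:inf,v2:24,v3:inf,v4:8
step 3: dist = v0:0,v1:39,v2:24,v3:28,v4:8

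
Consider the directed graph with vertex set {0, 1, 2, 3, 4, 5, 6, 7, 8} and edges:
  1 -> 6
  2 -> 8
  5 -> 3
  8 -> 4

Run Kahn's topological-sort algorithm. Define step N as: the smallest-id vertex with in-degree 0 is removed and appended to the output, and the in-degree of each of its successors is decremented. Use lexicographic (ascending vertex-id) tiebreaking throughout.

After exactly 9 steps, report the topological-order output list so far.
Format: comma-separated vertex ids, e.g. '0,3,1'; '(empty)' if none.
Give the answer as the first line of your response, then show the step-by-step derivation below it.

0,1,2,5,3,6,7,8,4

step 1: output 0; order=[0]; indeg=(0,0,0,1,1,0,1,0,1)
step 2: output 1; order=[0,1]; indeg=(0,0,0,1,1,0,0,0,1)
step 3: output 2; order=[0,1,2]; indeg=(0,0,0,1,1,0,0,0,0)
step 4: output 5; order=[0,1,2,5]; indeg=(0,0,0,0,1,0,0,0,0)
step 5: output 3; order=[0,1,2,5,3]; indeg=(0,0,0,0,1,0,0,0,0)
step 6: output 6; order=[0,1,2,5,3,6]; indeg=(0,0,0,0,1,0,0,0,0)
step 7: output 7; order=[0,1,2,5,3,6,7]; indeg=(0,0,0,0,1,0,0,0,0)
step 8: output 8; order=[0,1,2,5,3,6,7,8]; indeg=(0,0,0,0,0,0,0,0,0)
step 9: output 4; order=[0,1,2,5,3,6,7,8,4]; indeg=(0,0,0,0,0,0,0,0,0)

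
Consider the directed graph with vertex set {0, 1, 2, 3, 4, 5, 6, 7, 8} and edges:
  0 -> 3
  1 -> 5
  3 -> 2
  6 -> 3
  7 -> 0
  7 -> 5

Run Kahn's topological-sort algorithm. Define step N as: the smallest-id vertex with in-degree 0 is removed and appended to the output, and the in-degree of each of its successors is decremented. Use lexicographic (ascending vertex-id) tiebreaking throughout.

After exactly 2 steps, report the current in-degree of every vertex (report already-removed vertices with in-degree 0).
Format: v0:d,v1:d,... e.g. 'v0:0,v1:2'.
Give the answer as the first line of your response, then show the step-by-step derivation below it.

v0:1,v1:0,v2:1,v3:2,v4:0,v5:1,v6:0,v7:0,v8:0

step 1: output 1; order=[1]; indeg=(1,0,1,2,0,1,0,0,0)
step 2: output 4; order=[1,4]; indeg=(1,0,1,2,0,1,0,0,0)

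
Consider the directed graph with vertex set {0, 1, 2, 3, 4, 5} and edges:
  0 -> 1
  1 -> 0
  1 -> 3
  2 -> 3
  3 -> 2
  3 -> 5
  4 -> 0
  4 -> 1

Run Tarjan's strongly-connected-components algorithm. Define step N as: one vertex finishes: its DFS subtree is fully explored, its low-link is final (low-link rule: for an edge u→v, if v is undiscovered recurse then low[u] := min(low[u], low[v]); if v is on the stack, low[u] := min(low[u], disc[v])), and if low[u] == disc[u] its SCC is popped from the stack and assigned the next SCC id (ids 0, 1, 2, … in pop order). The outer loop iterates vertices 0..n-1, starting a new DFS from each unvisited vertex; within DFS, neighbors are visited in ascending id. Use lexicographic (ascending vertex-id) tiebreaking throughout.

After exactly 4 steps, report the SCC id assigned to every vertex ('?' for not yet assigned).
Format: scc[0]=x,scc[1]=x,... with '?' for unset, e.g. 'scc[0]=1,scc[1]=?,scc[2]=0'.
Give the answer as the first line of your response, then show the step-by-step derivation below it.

scc[0]=?,scc[1]=?,scc[2]=1,scc[3]=1,scc[4]=?,scc[5]=0

step 1: low=(low[0]=0,low[1]=0,low[2]=2,low[3]=2,low[4]=?,low[5]=?); scc=(scc[0]=?,scc[1]=?,scc[2]=?,scc[3]=?,scc[4]=?,scc[5]=?)
step 2: low=(low[0]=0,low[1]=0,low[2]=2,low[3]=2,low[4]=?,low[5]=4); scc=(scc[0]=?,scc[1]=?,scc[2]=?,scc[3]=?,scc[4]=?,scc[5]=0)
step 3: low=(low[0]=0,low[1]=0,low[2]=2,low[3]=2,low[4]=?,low[5]=4); scc=(scc[0]=?,scc[1]=?,scc[2]=1,scc[3]=1,scc[4]=?,scc[5]=0)
step 4: low=(low[0]=0,low[1]=0,low[2]=2,low[3]=2,low[4]=?,low[5]=4); scc=(scc[0]=?,scc[1]=?,scc[2]=1,scc[3]=1,scc[4]=?,scc[5]=0)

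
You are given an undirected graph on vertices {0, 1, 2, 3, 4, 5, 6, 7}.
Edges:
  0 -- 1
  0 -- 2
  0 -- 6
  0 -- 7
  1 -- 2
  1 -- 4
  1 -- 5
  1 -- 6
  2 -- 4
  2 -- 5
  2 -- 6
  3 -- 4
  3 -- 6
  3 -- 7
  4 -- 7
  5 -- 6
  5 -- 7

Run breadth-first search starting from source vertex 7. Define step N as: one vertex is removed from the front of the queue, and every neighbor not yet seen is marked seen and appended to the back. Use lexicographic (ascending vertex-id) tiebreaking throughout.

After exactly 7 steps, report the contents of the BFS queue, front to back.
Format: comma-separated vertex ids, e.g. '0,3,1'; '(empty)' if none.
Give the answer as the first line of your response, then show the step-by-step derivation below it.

6

step 1: dequeue 7; queue=[0,3,4,5]; order=7
step 2: dequeue 0; queue=[3,4,5,1,2,6]; order=7,0
step 3: dequeue 3; queue=[4,5,1,2,6]; order=7,0,3
step 4: dequeue 4; queue=[5,1,2,6]; order=7,0,3,4
step 5: dequeue 5; queue=[1,2,6]; order=7,0,3,4,5
step 6: dequeue 1; queue=[2,6]; order=7,0,3,4,5,1
step 7: dequeue 2; queue=[6]; order=7,0,3,4,5,1,2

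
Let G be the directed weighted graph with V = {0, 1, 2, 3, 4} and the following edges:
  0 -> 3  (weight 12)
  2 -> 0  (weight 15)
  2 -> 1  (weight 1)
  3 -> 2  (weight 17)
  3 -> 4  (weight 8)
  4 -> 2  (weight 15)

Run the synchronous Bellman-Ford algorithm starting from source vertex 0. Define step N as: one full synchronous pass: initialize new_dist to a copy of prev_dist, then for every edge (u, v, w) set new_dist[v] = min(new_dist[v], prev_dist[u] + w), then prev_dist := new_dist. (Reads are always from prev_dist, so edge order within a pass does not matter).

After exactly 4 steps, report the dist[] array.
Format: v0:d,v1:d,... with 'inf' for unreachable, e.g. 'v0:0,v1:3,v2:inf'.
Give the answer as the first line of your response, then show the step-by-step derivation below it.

v0:0,v1:30,v2:29,v3:12,v4:20

step 1: dist = v0:0,v1:inf,v2:inf,v3:12,v4:inf
step 2: dist = v0:0,v1:inf,v2:29,v3:12,v4:20
step 3: dist = v0:0,v1:30,v2:29,v3:12,v4:20
step 4: dist = v0:0,v1:30,v2:29,v3:12,v4:20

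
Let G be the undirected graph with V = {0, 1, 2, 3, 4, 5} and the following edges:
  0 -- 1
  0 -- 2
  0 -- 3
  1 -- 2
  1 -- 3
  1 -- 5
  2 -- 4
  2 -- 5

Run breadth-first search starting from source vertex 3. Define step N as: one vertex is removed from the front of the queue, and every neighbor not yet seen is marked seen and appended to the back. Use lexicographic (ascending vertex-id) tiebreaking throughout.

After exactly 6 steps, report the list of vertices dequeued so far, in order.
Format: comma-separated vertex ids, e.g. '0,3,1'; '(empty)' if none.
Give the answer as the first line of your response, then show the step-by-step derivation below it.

3,0,1,2,5,4

step 1: dequeue 3; queue=[0,1]; order=3
step 2: dequeue 0; queue=[1,2]; order=3,0
step 3: dequeue 1; queue=[2,5]; order=3,0,1
step 4: dequeue 2; queue=[5,4]; order=3,0,1,2
step 5: dequeue 5; queue=[4]; order=3,0,1,2,5
step 6: dequeue 4; queue=[(empty)]; order=3,0,1,2,5,4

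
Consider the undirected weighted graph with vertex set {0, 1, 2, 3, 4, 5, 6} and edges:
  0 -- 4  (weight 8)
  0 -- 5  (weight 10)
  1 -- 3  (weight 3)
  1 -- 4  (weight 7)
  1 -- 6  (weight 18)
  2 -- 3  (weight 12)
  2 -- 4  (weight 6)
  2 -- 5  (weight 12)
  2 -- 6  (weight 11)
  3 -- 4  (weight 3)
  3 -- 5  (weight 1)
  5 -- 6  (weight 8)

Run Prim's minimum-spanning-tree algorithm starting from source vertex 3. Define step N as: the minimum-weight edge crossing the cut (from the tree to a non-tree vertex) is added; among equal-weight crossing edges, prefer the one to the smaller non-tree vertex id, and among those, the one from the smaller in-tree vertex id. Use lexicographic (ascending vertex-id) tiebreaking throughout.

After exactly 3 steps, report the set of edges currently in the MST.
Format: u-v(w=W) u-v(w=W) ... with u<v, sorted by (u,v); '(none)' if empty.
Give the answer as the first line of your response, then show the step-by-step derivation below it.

1-3(w=3) 3-4(w=3) 3-5(w=1)

step 1: add edge 3-5 (w=1); MST = {3-5(w=1)}
step 2: add edge 1-3 (w=3); MST = {1-3(w=3) 3-5(w=1)}
step 3: add edge 3-4 (w=3); MST = {1-3(w=3) 3-4(w=3) 3-5(w=1)}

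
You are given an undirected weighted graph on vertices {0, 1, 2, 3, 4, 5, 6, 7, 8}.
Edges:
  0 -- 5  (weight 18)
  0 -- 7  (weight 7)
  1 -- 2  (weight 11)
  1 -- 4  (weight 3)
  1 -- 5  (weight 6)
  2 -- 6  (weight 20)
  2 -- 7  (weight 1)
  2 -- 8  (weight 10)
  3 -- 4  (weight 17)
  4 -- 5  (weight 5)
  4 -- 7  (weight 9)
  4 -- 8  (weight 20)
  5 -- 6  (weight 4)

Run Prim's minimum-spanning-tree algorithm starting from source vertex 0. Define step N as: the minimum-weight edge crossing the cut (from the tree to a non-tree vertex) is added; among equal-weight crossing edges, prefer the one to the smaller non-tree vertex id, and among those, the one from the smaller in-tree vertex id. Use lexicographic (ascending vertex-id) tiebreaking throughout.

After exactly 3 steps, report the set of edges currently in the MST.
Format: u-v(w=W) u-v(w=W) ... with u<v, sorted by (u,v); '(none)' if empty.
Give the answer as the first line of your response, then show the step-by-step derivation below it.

0-7(w=7) 2-7(w=1) 4-7(w=9)

step 1: add edge 0-7 (w=7); MST = {0-7(w=7)}
step 2: add edge 2-7 (w=1); MST = {0-7(w=7) 2-7(w=1)}
step 3: add edge 4-7 (w=9); MST = {0-7(w=7) 2-7(w=1) 4-7(w=9)}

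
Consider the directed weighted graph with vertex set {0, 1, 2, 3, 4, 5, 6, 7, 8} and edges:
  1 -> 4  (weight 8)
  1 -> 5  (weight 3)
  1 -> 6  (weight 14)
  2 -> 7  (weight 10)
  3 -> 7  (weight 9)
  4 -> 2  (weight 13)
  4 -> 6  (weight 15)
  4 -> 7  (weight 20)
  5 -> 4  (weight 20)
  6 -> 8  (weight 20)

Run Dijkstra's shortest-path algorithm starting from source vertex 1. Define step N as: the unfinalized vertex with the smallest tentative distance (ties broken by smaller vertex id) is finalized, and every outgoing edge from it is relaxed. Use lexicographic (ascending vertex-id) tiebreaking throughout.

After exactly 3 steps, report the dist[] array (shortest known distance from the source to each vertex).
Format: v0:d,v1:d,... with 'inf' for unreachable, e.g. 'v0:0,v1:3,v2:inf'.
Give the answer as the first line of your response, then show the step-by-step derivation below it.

v0:inf,v1:0,v2:21,v3:inf,v4:8,v5:3,v6:14,v7:28,v8:inf

step 1: dist = v0:inf,v1:0,v2:inf,v3:inf,v4:8,v5:3,v6:14,v7:inf,v8:inf
step 2: dist = v0:inf,v1:0,v2:inf,v3:inf,v4:8,v5:3,v6:14,v7:inf,v8:inf
step 3: dist = v0:inf,v1:0,v2:21,v3:inf,v4:8,v5:3,v6:14,v7:28,v8:inf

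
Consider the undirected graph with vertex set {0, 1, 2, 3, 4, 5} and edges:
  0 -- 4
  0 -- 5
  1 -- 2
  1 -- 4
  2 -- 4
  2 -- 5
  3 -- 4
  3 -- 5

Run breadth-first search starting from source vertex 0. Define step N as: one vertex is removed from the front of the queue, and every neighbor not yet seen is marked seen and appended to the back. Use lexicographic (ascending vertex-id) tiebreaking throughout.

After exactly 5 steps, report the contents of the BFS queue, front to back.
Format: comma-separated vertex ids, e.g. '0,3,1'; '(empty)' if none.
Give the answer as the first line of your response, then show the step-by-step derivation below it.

3

step 1: dequeue 0; queue=[4,5]; order=0
step 2: dequeue 4; queue=[5,1,2,3]; order=0,4
step 3: dequeue 5; queue=[1,2,3]; order=0,4,5
step 4: dequeue 1; queue=[2,3]; order=0,4,5,1
step 5: dequeue 2; queue=[3]; order=0,4,5,1,2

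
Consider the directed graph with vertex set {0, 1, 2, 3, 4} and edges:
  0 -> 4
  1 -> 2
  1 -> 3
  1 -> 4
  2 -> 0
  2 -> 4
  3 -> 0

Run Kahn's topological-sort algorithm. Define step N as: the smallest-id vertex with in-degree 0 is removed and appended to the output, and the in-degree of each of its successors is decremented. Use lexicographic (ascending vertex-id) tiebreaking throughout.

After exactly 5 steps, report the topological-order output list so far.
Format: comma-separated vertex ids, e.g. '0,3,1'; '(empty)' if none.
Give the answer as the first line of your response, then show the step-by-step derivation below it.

1,2,3,0,4

step 1: output 1; order=[1]; indeg=(2,0,0,0,2)
step 2: output 2; order=[1,2]; indeg=(1,0,0,0,1)
step 3: output 3; order=[1,2,3]; indeg=(0,0,0,0,1)
step 4: output 0; order=[1,2,3,0]; indeg=(0,0,0,0,0)
step 5: output 4; order=[1,2,3,0,4]; indeg=(0,0,0,0,0)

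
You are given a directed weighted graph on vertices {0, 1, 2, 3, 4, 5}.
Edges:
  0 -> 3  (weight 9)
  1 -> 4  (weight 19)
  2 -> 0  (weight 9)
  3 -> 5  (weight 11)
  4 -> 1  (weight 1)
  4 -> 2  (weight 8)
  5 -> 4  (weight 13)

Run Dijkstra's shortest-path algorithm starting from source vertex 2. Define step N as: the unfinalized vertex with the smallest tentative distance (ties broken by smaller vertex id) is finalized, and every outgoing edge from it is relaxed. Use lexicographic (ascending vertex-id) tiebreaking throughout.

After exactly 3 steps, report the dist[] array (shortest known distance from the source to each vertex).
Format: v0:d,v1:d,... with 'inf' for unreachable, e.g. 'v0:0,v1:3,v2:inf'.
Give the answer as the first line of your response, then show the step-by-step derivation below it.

v0:9,v1:inf,v2:0,v3:18,v4:inf,v5:29

step 1: dist = v0:9,v1:inf,v2:0,v3:inf,v4:inf,v5:inf
step 2: dist = v0:9,v1:inf,v2:0,v3:18,v4:inf,v5:inf
step 3: dist = v0:9,v1:inf,v2:0,v3:18,v4:inf,v5:29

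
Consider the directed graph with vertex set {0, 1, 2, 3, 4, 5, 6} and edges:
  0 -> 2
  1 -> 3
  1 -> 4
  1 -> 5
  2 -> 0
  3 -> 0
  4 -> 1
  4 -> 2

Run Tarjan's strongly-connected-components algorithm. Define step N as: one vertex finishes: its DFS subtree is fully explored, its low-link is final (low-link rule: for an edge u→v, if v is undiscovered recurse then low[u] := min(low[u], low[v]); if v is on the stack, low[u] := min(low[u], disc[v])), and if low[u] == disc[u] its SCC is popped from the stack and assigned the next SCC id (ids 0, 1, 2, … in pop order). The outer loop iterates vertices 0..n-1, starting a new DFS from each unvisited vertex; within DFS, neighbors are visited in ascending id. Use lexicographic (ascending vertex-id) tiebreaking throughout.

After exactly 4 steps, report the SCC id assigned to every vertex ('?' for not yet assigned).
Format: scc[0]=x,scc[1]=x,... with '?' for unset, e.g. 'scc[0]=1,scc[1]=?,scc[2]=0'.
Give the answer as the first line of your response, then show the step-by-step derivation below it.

scc[0]=0,scc[1]=?,scc[2]=0,scc[3]=1,scc[4]=?,scc[5]=?,scc[6]=?

step 1: low=(low[0]=0,low[1]=?,low[2]=0,low[3]=?,low[4]=?,low[5]=?,low[6]=?); scc=(scc[0]=?,scc[1]=?,scc[2]=?,scc[3]=?,scc[4]=?,scc[5]=?,scc[6]=?)
step 2: low=(low[0]=0,low[1]=?,low[2]=0,low[3]=?,low[4]=?,low[5]=?,low[6]=?); scc=(scc[0]=0,scc[1]=?,scc[2]=0,scc[3]=?,scc[4]=?,scc[5]=?,scc[6]=?)
step 3: low=(low[0]=0,low[1]=2,low[2]=0,low[3]=3,low[4]=?,low[5]=?,low[6]=?); scc=(scc[0]=0,scc[1]=?,scc[2]=0,scc[3]=1,scc[4]=?,scc[5]=?,scc[6]=?)
step 4: low=(low[0]=0,low[1]=2,low[2]=0,low[3]=3,low[4]=2,low[5]=?,low[6]=?); scc=(scc[0]=0,scc[1]=?,scc[2]=0,scc[3]=1,scc[4]=?,scc[5]=?,scc[6]=?)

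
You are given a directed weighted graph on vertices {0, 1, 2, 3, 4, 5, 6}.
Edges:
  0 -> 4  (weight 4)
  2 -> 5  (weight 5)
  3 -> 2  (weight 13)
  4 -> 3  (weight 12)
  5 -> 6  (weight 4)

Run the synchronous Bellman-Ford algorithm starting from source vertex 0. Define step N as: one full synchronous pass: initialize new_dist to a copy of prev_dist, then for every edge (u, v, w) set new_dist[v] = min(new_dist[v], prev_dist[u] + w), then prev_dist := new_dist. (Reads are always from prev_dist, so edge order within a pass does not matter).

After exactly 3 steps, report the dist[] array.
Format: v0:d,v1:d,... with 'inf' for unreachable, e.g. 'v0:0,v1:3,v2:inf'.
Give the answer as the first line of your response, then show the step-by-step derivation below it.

v0:0,v1:inf,v2:29,v3:16,v4:4,v5:inf,v6:inf

step 1: dist = v0:0,v1:inf,v2:inf,v3:inf,v4:4,v5:inf,v6:inf
step 2: dist = v0:0,v1:inf,v2:inf,v3:16,v4:4,v5:inf,v6:inf
step 3: dist = v0:0,v1:inf,v2:29,v3:16,v4:4,v5:inf,v6:inf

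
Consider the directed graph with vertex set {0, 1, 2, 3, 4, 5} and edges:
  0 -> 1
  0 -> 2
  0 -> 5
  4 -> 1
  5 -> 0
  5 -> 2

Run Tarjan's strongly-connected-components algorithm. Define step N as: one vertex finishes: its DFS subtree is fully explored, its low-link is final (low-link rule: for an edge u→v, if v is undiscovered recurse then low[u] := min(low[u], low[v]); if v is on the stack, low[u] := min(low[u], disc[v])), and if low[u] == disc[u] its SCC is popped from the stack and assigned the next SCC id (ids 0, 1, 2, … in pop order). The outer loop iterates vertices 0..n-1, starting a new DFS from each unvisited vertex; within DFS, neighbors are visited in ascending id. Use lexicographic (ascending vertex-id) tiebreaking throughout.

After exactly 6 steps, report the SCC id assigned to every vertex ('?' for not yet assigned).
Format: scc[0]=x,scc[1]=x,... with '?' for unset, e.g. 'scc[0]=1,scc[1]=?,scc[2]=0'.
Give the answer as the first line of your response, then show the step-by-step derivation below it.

scc[0]=2,scc[1]=0,scc[2]=1,scc[3]=3,scc[4]=4,scc[5]=2

step 1: low=(low[0]=0,low[1]=1,low[2]=?,low[3]=?,low[4]=?,low[5]=?); scc=(scc[0]=?,scc[1]=0,scc[2]=?,scc[3]=?,scc[4]=?,scc[5]=?)
step 2: low=(low[0]=0,low[1]=1,low[2]=2,low[3]=?,low[4]=?,low[5]=?); scc=(scc[0]=?,scc[1]=0,scc[2]=1,scc[3]=?,scc[4]=?,scc[5]=?)
step 3: low=(low[0]=0,low[1]=1,low[2]=2,low[3]=?,low[4]=?,low[5]=0); scc=(scc[0]=?,scc[1]=0,scc[2]=1,scc[3]=?,scc[4]=?,scc[5]=?)
step 4: low=(low[0]=0,low[1]=1,low[2]=2,low[3]=?,low[4]=?,low[5]=0); scc=(scc[0]=2,scc[1]=0,scc[2]=1,scc[3]=?,scc[4]=?,scc[5]=2)
step 5: low=(low[0]=0,low[1]=1,low[2]=2,low[3]=4,low[4]=?,low[5]=0); scc=(scc[0]=2,scc[1]=0,scc[2]=1,scc[3]=3,scc[4]=?,scc[5]=2)
step 6: low=(low[0]=0,low[1]=1,low[2]=2,low[3]=4,low[4]=5,low[5]=0); scc=(scc[0]=2,scc[1]=0,scc[2]=1,scc[3]=3,scc[4]=4,scc[5]=2)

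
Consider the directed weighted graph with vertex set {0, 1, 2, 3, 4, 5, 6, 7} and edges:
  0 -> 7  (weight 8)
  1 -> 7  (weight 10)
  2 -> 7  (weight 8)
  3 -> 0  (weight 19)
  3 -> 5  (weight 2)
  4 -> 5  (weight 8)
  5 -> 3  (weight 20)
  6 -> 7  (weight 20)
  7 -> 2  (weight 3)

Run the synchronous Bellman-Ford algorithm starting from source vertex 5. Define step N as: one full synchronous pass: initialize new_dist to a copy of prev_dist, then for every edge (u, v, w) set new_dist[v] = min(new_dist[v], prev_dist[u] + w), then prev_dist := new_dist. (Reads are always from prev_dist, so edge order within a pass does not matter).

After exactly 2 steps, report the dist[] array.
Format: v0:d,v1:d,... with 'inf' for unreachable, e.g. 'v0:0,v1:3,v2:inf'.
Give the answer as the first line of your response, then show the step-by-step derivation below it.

v0:39,v1:inf,v2:inf,v3:20,v4:inf,v5:0,v6:inf,v7:inf

step 1: dist = v0:inf,v1:inf,v2:inf,v3:20,v4:inf,v5:0,v6:inf,v7:inf
step 2: dist = v0:39,v1:inf,v2:inf,v3:20,v4:inf,v5:0,v6:inf,v7:inf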